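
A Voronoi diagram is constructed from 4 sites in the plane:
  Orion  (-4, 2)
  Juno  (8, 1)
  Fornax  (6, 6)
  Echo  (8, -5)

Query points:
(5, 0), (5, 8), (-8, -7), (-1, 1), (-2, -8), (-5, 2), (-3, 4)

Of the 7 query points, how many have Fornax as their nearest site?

1

(5, 0) — d² to each: Orion:85, Juno:10, Fornax:37, Echo:34 → nearest is Juno
(5, 8) — d² to each: Orion:117, Juno:58, Fornax:5, Echo:178 → nearest is Fornax
(-8, -7) — d² to each: Orion:97, Juno:320, Fornax:365, Echo:260 → nearest is Orion
(-1, 1) — d² to each: Orion:10, Juno:81, Fornax:74, Echo:117 → nearest is Orion
(-2, -8) — d² to each: Orion:104, Juno:181, Fornax:260, Echo:109 → nearest is Orion
(-5, 2) — d² to each: Orion:1, Juno:170, Fornax:137, Echo:218 → nearest is Orion
(-3, 4) — d² to each: Orion:5, Juno:130, Fornax:85, Echo:202 → nearest is Orion
1 of the 7 points has Fornax as nearest.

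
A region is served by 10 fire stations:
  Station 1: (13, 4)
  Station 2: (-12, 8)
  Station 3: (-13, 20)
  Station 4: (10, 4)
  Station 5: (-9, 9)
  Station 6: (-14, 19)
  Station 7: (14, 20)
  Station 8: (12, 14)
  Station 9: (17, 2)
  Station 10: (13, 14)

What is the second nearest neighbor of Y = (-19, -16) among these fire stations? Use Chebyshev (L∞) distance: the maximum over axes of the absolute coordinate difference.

Station 5

d(Y, Station 1) = max(32, 20) = 32
d(Y, Station 2) = max(7, 24) = 24
d(Y, Station 3) = max(6, 36) = 36
d(Y, Station 4) = max(29, 20) = 29
d(Y, Station 5) = max(10, 25) = 25
d(Y, Station 6) = max(5, 35) = 35
d(Y, Station 7) = max(33, 36) = 36
d(Y, Station 8) = max(31, 30) = 31
d(Y, Station 9) = max(36, 18) = 36
d(Y, Station 10) = max(32, 30) = 32
Sorted ascending: Station 2, Station 5, Station 4, … — the second-nearest is Station 5.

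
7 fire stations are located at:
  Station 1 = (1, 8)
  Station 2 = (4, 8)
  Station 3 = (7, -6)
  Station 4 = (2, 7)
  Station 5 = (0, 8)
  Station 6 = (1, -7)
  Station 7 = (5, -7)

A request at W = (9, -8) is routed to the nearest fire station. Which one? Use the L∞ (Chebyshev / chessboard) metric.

Station 3

d(W, Station 1) = max(8, 16) = 16
d(W, Station 2) = max(5, 16) = 16
d(W, Station 3) = max(2, 2) = 2
d(W, Station 4) = max(7, 15) = 15
d(W, Station 5) = max(9, 16) = 16
d(W, Station 6) = max(8, 1) = 8
d(W, Station 7) = max(4, 1) = 4
Station 3 is nearest.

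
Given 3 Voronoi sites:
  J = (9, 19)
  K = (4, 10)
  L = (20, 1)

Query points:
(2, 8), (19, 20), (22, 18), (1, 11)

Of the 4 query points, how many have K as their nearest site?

(2, 8) — d² to each: J:170, K:8, L:373 → nearest is K
(19, 20) — d² to each: J:101, K:325, L:362 → nearest is J
(22, 18) — d² to each: J:170, K:388, L:293 → nearest is J
(1, 11) — d² to each: J:128, K:10, L:461 → nearest is K
2 of the 4 points have K as nearest.

2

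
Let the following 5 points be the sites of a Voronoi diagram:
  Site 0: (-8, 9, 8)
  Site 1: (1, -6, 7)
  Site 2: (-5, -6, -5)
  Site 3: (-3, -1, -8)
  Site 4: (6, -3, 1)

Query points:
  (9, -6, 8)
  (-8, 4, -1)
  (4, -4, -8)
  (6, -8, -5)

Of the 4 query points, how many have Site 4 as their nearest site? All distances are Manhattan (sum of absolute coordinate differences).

(9, -6, 8) — d to each: Site 0:32, Site 1:9, Site 2:27, Site 3:33, Site 4:13 → nearest is Site 1
(-8, 4, -1) — d to each: Site 0:14, Site 1:27, Site 2:17, Site 3:17, Site 4:23 → nearest is Site 0
(4, -4, -8) — d to each: Site 0:41, Site 1:20, Site 2:14, Site 3:10, Site 4:12 → nearest is Site 3
(6, -8, -5) — d to each: Site 0:44, Site 1:19, Site 2:13, Site 3:19, Site 4:11 → nearest is Site 4
1 of the 4 points has Site 4 as nearest.

1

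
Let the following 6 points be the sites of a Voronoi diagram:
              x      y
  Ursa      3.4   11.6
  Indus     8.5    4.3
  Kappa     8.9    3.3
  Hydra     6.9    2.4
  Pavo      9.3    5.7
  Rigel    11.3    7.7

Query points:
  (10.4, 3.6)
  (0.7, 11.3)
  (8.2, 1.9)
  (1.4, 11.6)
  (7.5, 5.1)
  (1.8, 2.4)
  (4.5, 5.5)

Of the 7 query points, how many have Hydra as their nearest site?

3

(10.4, 3.6) — d² to each: Ursa:113, Indus:4.1, Kappa:2.34, Hydra:13.69, Pavo:5.62, Rigel:17.62 → nearest is Kappa
(0.7, 11.3) — d² to each: Ursa:7.38, Indus:109.84, Kappa:131.24, Hydra:117.65, Pavo:105.32, Rigel:125.32 → nearest is Ursa
(8.2, 1.9) — d² to each: Ursa:117.13, Indus:5.85, Kappa:2.45, Hydra:1.94, Pavo:15.65, Rigel:43.25 → nearest is Hydra
(1.4, 11.6) — d² to each: Ursa:4, Indus:103.7, Kappa:125.14, Hydra:114.89, Pavo:97.22, Rigel:113.22 → nearest is Ursa
(7.5, 5.1) — d² to each: Ursa:59.06, Indus:1.64, Kappa:5.2, Hydra:7.65, Pavo:3.6, Rigel:21.2 → nearest is Indus
(1.8, 2.4) — d² to each: Ursa:87.2, Indus:48.5, Kappa:51.22, Hydra:26.01, Pavo:67.14, Rigel:118.34 → nearest is Hydra
(4.5, 5.5) — d² to each: Ursa:38.42, Indus:17.44, Kappa:24.2, Hydra:15.37, Pavo:23.08, Rigel:51.08 → nearest is Hydra
3 of the 7 points have Hydra as nearest.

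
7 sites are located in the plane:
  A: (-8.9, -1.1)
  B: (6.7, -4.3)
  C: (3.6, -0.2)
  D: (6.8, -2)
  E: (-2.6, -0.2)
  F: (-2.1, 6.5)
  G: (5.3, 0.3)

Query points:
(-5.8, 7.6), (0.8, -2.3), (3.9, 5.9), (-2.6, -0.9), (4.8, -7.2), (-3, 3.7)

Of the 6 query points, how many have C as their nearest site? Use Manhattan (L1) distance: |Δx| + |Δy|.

(-5.8, 7.6) — d to each: A:11.8, B:24.4, C:17.2, D:22.2, E:11, F:4.8, G:18.4 → nearest is F
(0.8, -2.3) — d to each: A:10.9, B:7.9, C:4.9, D:6.3, E:5.5, F:11.7, G:7.1 → nearest is C
(3.9, 5.9) — d to each: A:19.8, B:13, C:6.4, D:10.8, E:12.6, F:6.6, G:7 → nearest is C
(-2.6, -0.9) — d to each: A:6.5, B:12.7, C:6.9, D:10.5, E:0.7, F:7.9, G:9.1 → nearest is E
(4.8, -7.2) — d to each: A:19.8, B:4.8, C:8.2, D:7.2, E:14.4, F:20.6, G:8 → nearest is B
(-3, 3.7) — d to each: A:10.7, B:17.7, C:10.5, D:15.5, E:4.3, F:3.7, G:11.7 → nearest is F
2 of the 6 points have C as nearest.

2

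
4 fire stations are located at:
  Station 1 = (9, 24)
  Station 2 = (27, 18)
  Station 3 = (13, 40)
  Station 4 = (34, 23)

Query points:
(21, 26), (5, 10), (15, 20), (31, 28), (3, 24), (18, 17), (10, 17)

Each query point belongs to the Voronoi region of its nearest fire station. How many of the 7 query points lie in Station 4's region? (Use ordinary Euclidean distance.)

1

(21, 26) — d² to each: Station 1:148, Station 2:100, Station 3:260, Station 4:178 → nearest is Station 2
(5, 10) — d² to each: Station 1:212, Station 2:548, Station 3:964, Station 4:1010 → nearest is Station 1
(15, 20) — d² to each: Station 1:52, Station 2:148, Station 3:404, Station 4:370 → nearest is Station 1
(31, 28) — d² to each: Station 1:500, Station 2:116, Station 3:468, Station 4:34 → nearest is Station 4
(3, 24) — d² to each: Station 1:36, Station 2:612, Station 3:356, Station 4:962 → nearest is Station 1
(18, 17) — d² to each: Station 1:130, Station 2:82, Station 3:554, Station 4:292 → nearest is Station 2
(10, 17) — d² to each: Station 1:50, Station 2:290, Station 3:538, Station 4:612 → nearest is Station 1
1 of the 7 points has Station 4 as nearest.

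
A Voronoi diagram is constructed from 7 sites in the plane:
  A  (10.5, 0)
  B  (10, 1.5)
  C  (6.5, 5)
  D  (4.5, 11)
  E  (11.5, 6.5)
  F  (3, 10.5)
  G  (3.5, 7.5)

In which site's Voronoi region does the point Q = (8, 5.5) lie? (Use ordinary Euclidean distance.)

Squared Euclidean distances:
|QA|² = (8−10.5)² + (5.5−0)² = 6.25 + 30.25 = 36.5
|QB|² = (8−10)² + (5.5−1.5)² = 4 + 16 = 20
|QC|² = (8−6.5)² + (5.5−5)² = 2.25 + 0.25 = 2.5
|QD|² = (8−4.5)² + (5.5−11)² = 12.25 + 30.25 = 42.5
|QE|² = (8−11.5)² + (5.5−6.5)² = 12.25 + 1 = 13.25
|QF|² = (8−3)² + (5.5−10.5)² = 25 + 25 = 50
|QG|² = (8−3.5)² + (5.5−7.5)² = 20.25 + 4 = 24.25
The smallest is to C, so Q lies in the Voronoi region of C.

C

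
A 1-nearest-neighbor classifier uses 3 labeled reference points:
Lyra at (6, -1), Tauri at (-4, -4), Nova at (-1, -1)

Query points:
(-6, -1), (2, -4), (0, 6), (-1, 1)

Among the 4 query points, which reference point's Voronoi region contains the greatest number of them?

(-6, -1) — d² to each: Lyra:144, Tauri:13, Nova:25 → nearest is Tauri
(2, -4) — d² to each: Lyra:25, Tauri:36, Nova:18 → nearest is Nova
(0, 6) — d² to each: Lyra:85, Tauri:116, Nova:50 → nearest is Nova
(-1, 1) — d² to each: Lyra:53, Tauri:34, Nova:4 → nearest is Nova
Tally — Tauri:1, Nova:3. Nova captures the most (3).

Nova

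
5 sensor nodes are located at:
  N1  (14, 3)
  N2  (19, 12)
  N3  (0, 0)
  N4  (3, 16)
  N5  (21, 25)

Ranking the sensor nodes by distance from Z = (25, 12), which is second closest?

N5

Squared Euclidean distances:
|ZN1|² = (25−14)² + (12−3)² = 121 + 81 = 202
|ZN2|² = (25−19)² + (12−12)² = 36 + 0 = 36
|ZN3|² = (25−0)² + (12−0)² = 625 + 144 = 769
|ZN4|² = (25−3)² + (12−16)² = 484 + 16 = 500
|ZN5|² = (25−21)² + (12−25)² = 16 + 169 = 185
Sorted ascending: N2, N5, N1, … — the second-nearest is N5.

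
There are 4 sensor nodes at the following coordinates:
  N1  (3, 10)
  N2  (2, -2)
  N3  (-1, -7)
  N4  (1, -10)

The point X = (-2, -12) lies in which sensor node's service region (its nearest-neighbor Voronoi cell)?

Squared Euclidean distances:
|XN1|² = (-2−3)² + (-12−10)² = 25 + 484 = 509
|XN2|² = (-2−2)² + (-12−(-2))² = 16 + 100 = 116
|XN3|² = (-2−(-1))² + (-12−(-7))² = 1 + 25 = 26
|XN4|² = (-2−1)² + (-12−(-10))² = 9 + 4 = 13
N4 is nearest.

N4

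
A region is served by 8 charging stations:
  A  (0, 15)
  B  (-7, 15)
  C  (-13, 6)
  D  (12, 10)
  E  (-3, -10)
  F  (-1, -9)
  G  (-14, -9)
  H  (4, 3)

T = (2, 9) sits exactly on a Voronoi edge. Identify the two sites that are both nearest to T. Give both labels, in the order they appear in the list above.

Squared distances from T to each site:
|TA|² = (2−0)² + (9−15)² = 4 + 36 = 40
|TB|² = (2−(-7))² + (9−15)² = 81 + 36 = 117
|TC|² = (2−(-13))² + (9−6)² = 225 + 9 = 234
|TD|² = (2−12)² + (9−10)² = 100 + 1 = 101
|TE|² = (2−(-3))² + (9−(-10))² = 25 + 361 = 386
|TF|² = (2−(-1))² + (9−(-9))² = 9 + 324 = 333
|TG|² = (2−(-14))² + (9−(-9))² = 256 + 324 = 580
|TH|² = (2−4)² + (9−3)² = 4 + 36 = 40
T is equidistant from A and H (both at squared distance 40), and every other site is strictly farther — so T lies on the A–H Voronoi edge.

A and H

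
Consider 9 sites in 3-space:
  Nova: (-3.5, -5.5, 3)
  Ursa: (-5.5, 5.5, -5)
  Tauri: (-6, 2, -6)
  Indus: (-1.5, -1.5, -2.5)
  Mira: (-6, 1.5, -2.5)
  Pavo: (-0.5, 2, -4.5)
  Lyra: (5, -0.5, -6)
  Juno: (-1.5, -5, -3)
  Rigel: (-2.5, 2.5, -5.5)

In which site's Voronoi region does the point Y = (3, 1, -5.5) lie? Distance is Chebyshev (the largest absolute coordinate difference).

d(Y, Nova) = max(6.5, 6.5, 8.5) = 8.5
d(Y, Ursa) = max(8.5, 4.5, 0.5) = 8.5
d(Y, Tauri) = max(9, 1, 0.5) = 9
d(Y, Indus) = max(4.5, 2.5, 3) = 4.5
d(Y, Mira) = max(9, 0.5, 3) = 9
d(Y, Pavo) = max(3.5, 1, 1) = 3.5
d(Y, Lyra) = max(2, 1.5, 0.5) = 2
d(Y, Juno) = max(4.5, 6, 2.5) = 6
d(Y, Rigel) = max(5.5, 1.5, 0) = 5.5
The smallest is to Lyra, so Y lies in the Voronoi region of Lyra.

Lyra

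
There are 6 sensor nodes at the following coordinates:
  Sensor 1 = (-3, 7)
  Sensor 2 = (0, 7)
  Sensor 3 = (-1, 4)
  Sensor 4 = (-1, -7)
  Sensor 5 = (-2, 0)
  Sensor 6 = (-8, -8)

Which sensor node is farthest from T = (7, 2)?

Since √ is increasing, it suffices to compare squared distances:
d²(T, Sensor 1) = (7−(-3))² + (2−7)² = 100 + 25 = 125
d²(T, Sensor 2) = (7−0)² + (2−7)² = 49 + 25 = 74
d²(T, Sensor 3) = (7−(-1))² + (2−4)² = 64 + 4 = 68
d²(T, Sensor 4) = (7−(-1))² + (2−(-7))² = 64 + 81 = 145
d²(T, Sensor 5) = (7−(-2))² + (2−0)² = 81 + 4 = 85
d²(T, Sensor 6) = (7−(-8))² + (2−(-8))² = 225 + 100 = 325
The largest is to Sensor 6.

Sensor 6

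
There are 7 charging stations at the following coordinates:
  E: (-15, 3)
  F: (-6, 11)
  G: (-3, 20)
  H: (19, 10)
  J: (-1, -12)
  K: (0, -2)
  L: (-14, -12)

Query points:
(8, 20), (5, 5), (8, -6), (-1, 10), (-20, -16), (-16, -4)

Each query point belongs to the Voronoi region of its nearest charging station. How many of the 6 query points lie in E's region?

1

(8, 20) — d² to each: E:818, F:277, G:121, H:221, J:1105, K:548, L:1508 → nearest is G
(5, 5) — d² to each: E:404, F:157, G:289, H:221, J:325, K:74, L:650 → nearest is K
(8, -6) — d² to each: E:610, F:485, G:797, H:377, J:117, K:80, L:520 → nearest is K
(-1, 10) — d² to each: E:245, F:26, G:104, H:400, J:484, K:145, L:653 → nearest is F
(-20, -16) — d² to each: E:386, F:925, G:1585, H:2197, J:377, K:596, L:52 → nearest is L
(-16, -4) — d² to each: E:50, F:325, G:745, H:1421, J:289, K:260, L:68 → nearest is E
1 of the 6 points has E as nearest.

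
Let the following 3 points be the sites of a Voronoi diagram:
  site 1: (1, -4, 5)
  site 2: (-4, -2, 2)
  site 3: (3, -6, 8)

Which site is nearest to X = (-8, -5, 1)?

site 2

Since √ is increasing, it suffices to compare squared distances:
d²(X, site 1) = (-8−1)² + (-5−(-4))² + (1−5)² = 81 + 1 + 16 = 98
d²(X, site 2) = (-8−(-4))² + (-5−(-2))² + (1−2)² = 16 + 9 + 1 = 26
d²(X, site 3) = (-8−3)² + (-5−(-6))² + (1−8)² = 121 + 1 + 49 = 171
site 2 is nearest.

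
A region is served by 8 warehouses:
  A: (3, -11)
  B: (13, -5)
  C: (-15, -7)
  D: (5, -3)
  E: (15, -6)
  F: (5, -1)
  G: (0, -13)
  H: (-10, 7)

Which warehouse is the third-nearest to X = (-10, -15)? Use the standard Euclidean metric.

A

Squared Euclidean distances:
|XA|² = 169 + 16 = 185
|XB|² = 529 + 100 = 629
|XC|² = 25 + 64 = 89
|XD|² = 225 + 144 = 369
|XE|² = 625 + 81 = 706
|XF|² = 225 + 196 = 421
|XG|² = 100 + 4 = 104
|XH|² = 0 + 484 = 484
Sorted ascending: C, G, A, D, … — the third-nearest is A.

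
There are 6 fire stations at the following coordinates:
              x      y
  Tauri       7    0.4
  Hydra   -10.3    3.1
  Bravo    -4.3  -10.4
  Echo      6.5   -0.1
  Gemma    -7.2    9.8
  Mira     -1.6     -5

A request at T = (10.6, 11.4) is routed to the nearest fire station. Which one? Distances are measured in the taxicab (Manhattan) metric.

d(T, Tauri) = |10.6−7| + |11.4−0.4| = 3.6 + 11 = 14.6
d(T, Hydra) = |10.6−(-10.3)| + |11.4−3.1| = 20.9 + 8.3 = 29.2
d(T, Bravo) = |10.6−(-4.3)| + |11.4−(-10.4)| = 14.9 + 21.8 = 36.7
d(T, Echo) = |10.6−6.5| + |11.4−(-0.1)| = 4.1 + 11.5 = 15.6
d(T, Gemma) = |10.6−(-7.2)| + |11.4−9.8| = 17.8 + 1.6 = 19.4
d(T, Mira) = |10.6−(-1.6)| + |11.4−(-5)| = 12.2 + 16.4 = 28.6
Minimum is at Tauri.

Tauri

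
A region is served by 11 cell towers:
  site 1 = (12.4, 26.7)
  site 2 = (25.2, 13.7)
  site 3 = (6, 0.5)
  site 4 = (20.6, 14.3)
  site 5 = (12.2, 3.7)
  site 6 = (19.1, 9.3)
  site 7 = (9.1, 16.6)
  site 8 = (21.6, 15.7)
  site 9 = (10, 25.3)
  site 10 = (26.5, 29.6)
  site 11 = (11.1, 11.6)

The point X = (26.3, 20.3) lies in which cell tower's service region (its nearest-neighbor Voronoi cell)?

Compare squared distances (the ordering matches that of the actual distances):
d²(X, site 1) = (26.3−12.4)² + (20.3−26.7)² = 193.21 + 40.96 = 234.17
d²(X, site 2) = (26.3−25.2)² + (20.3−13.7)² = 1.21 + 43.56 = 44.77
d²(X, site 3) = (26.3−6)² + (20.3−0.5)² = 412.09 + 392.04 = 804.13
d²(X, site 4) = (26.3−20.6)² + (20.3−14.3)² = 32.49 + 36 = 68.49
d²(X, site 5) = (26.3−12.2)² + (20.3−3.7)² = 198.81 + 275.56 = 474.37
d²(X, site 6) = (26.3−19.1)² + (20.3−9.3)² = 51.84 + 121 = 172.84
d²(X, site 7) = (26.3−9.1)² + (20.3−16.6)² = 295.84 + 13.69 = 309.53
d²(X, site 8) = (26.3−21.6)² + (20.3−15.7)² = 22.09 + 21.16 = 43.25
d²(X, site 9) = (26.3−10)² + (20.3−25.3)² = 265.69 + 25 = 290.69
d²(X, site 10) = (26.3−26.5)² + (20.3−29.6)² = 0.04 + 86.49 = 86.53
d²(X, site 11) = (26.3−11.1)² + (20.3−11.6)² = 231.04 + 75.69 = 306.73
The smallest is to site 8, so X lies in the Voronoi region of site 8.

site 8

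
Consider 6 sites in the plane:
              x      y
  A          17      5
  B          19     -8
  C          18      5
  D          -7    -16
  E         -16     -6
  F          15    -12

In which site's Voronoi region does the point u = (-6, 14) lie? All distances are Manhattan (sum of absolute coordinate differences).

d(u,A) = 23 + 9 = 32
d(u,B) = 25 + 22 = 47
d(u,C) = 24 + 9 = 33
d(u,D) = 1 + 30 = 31
d(u,E) = 10 + 20 = 30
d(u,F) = 21 + 26 = 47
The smallest is to E, so u lies in the Voronoi region of E.

E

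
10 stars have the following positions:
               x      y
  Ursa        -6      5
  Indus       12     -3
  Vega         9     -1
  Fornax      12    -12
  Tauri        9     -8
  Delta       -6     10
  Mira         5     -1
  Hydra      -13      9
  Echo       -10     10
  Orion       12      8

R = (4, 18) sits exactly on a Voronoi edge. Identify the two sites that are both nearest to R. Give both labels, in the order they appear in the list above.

Delta and Orion

Squared distances from R to each site:
d²(R, Ursa) = (4−(-6))² + (18−5)² = 100 + 169 = 269
d²(R, Indus) = (4−12)² + (18−(-3))² = 64 + 441 = 505
d²(R, Vega) = (4−9)² + (18−(-1))² = 25 + 361 = 386
d²(R, Fornax) = (4−12)² + (18−(-12))² = 64 + 900 = 964
d²(R, Tauri) = (4−9)² + (18−(-8))² = 25 + 676 = 701
d²(R, Delta) = (4−(-6))² + (18−10)² = 100 + 64 = 164
d²(R, Mira) = (4−5)² + (18−(-1))² = 1 + 361 = 362
d²(R, Hydra) = (4−(-13))² + (18−9)² = 289 + 81 = 370
d²(R, Echo) = (4−(-10))² + (18−10)² = 196 + 64 = 260
d²(R, Orion) = (4−12)² + (18−8)² = 64 + 100 = 164
R is equidistant from Delta and Orion (both at squared distance 164), and every other site is strictly farther — so R lies on the Delta–Orion Voronoi edge.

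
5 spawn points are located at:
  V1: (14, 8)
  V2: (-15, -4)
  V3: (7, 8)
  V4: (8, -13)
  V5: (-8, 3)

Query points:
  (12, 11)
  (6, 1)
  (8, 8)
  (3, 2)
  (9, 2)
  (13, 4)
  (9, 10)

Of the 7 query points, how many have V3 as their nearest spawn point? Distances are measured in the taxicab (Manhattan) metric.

5

(12, 11) — d to each: V1:5, V2:42, V3:8, V4:28, V5:28 → nearest is V1
(6, 1) — d to each: V1:15, V2:26, V3:8, V4:16, V5:16 → nearest is V3
(8, 8) — d to each: V1:6, V2:35, V3:1, V4:21, V5:21 → nearest is V3
(3, 2) — d to each: V1:17, V2:24, V3:10, V4:20, V5:12 → nearest is V3
(9, 2) — d to each: V1:11, V2:30, V3:8, V4:16, V5:18 → nearest is V3
(13, 4) — d to each: V1:5, V2:36, V3:10, V4:22, V5:22 → nearest is V1
(9, 10) — d to each: V1:7, V2:38, V3:4, V4:24, V5:24 → nearest is V3
5 of the 7 points have V3 as nearest.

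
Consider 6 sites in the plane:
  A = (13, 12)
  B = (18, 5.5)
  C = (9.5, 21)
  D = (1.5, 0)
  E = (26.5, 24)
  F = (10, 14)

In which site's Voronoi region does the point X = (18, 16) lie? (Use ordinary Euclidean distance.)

A

Squared Euclidean distances:
|XA|² = (18−13)² + (16−12)² = 25 + 16 = 41
|XB|² = (18−18)² + (16−5.5)² = 0 + 110.25 = 110.25
|XC|² = (18−9.5)² + (16−21)² = 72.25 + 25 = 97.25
|XD|² = (18−1.5)² + (16−0)² = 272.25 + 256 = 528.25
|XE|² = (18−26.5)² + (16−24)² = 72.25 + 64 = 136.25
|XF|² = (18−10)² + (16−14)² = 64 + 4 = 68
The smallest is to A, so X lies in the Voronoi region of A.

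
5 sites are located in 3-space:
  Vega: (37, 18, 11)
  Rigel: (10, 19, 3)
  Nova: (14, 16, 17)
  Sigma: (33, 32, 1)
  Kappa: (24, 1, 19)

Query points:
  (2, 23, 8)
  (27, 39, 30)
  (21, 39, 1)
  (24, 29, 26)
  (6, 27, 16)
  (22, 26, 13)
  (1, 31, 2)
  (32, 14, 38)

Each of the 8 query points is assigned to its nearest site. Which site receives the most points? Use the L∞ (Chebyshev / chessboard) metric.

Nova

(2, 23, 8) — d to each: Vega:35, Rigel:8, Nova:12, Sigma:31, Kappa:22 → nearest is Rigel
(27, 39, 30) — d to each: Vega:21, Rigel:27, Nova:23, Sigma:29, Kappa:38 → nearest is Vega
(21, 39, 1) — d to each: Vega:21, Rigel:20, Nova:23, Sigma:12, Kappa:38 → nearest is Sigma
(24, 29, 26) — d to each: Vega:15, Rigel:23, Nova:13, Sigma:25, Kappa:28 → nearest is Nova
(6, 27, 16) — d to each: Vega:31, Rigel:13, Nova:11, Sigma:27, Kappa:26 → nearest is Nova
(22, 26, 13) — d to each: Vega:15, Rigel:12, Nova:10, Sigma:12, Kappa:25 → nearest is Nova
(1, 31, 2) — d to each: Vega:36, Rigel:12, Nova:15, Sigma:32, Kappa:30 → nearest is Rigel
(32, 14, 38) — d to each: Vega:27, Rigel:35, Nova:21, Sigma:37, Kappa:19 → nearest is Kappa
Tally — Vega:1, Rigel:2, Nova:3, Sigma:1, Kappa:1. Nova captures the most (3).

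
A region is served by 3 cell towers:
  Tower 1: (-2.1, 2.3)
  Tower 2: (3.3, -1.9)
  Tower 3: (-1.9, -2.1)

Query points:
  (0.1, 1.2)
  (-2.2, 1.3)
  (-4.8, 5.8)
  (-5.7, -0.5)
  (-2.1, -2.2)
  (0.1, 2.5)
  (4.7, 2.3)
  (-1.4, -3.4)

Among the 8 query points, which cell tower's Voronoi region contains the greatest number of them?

Tower 1

(0.1, 1.2) — d² to each: Tower 1:6.05, Tower 2:19.85, Tower 3:14.89 → nearest is Tower 1
(-2.2, 1.3) — d² to each: Tower 1:1.01, Tower 2:40.49, Tower 3:11.65 → nearest is Tower 1
(-4.8, 5.8) — d² to each: Tower 1:19.54, Tower 2:124.9, Tower 3:70.82 → nearest is Tower 1
(-5.7, -0.5) — d² to each: Tower 1:20.8, Tower 2:82.96, Tower 3:17 → nearest is Tower 3
(-2.1, -2.2) — d² to each: Tower 1:20.25, Tower 2:29.25, Tower 3:0.05 → nearest is Tower 3
(0.1, 2.5) — d² to each: Tower 1:4.88, Tower 2:29.6, Tower 3:25.16 → nearest is Tower 1
(4.7, 2.3) — d² to each: Tower 1:46.24, Tower 2:19.6, Tower 3:62.92 → nearest is Tower 2
(-1.4, -3.4) — d² to each: Tower 1:32.98, Tower 2:24.34, Tower 3:1.94 → nearest is Tower 3
Tally — Tower 1:4, Tower 2:1, Tower 3:3. Tower 1 captures the most (4).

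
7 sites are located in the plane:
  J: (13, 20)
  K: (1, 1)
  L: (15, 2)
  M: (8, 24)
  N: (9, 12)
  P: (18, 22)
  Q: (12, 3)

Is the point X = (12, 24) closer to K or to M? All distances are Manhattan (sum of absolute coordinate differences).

d(X,K) = |12−1| + |24−1| = 11 + 23 = 34
d(X,M) = |12−8| + |24−24| = 4 + 0 = 4
34 > 4, so M is closer.

M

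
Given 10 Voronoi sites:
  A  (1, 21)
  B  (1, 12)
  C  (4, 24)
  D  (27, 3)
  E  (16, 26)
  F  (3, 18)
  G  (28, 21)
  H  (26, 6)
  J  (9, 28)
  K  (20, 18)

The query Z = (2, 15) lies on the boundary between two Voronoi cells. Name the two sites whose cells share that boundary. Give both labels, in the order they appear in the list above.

B and F

Squared distances from Z to each site:
|ZA|² = (2−1)² + (15−21)² = 1 + 36 = 37
|ZB|² = (2−1)² + (15−12)² = 1 + 9 = 10
|ZC|² = (2−4)² + (15−24)² = 4 + 81 = 85
|ZD|² = (2−27)² + (15−3)² = 625 + 144 = 769
|ZE|² = (2−16)² + (15−26)² = 196 + 121 = 317
|ZF|² = (2−3)² + (15−18)² = 1 + 9 = 10
|ZG|² = (2−28)² + (15−21)² = 676 + 36 = 712
|ZH|² = (2−26)² + (15−6)² = 576 + 81 = 657
|ZJ|² = (2−9)² + (15−28)² = 49 + 169 = 218
|ZK|² = (2−20)² + (15−18)² = 324 + 9 = 333
Z is equidistant from B and F (both at squared distance 10), and every other site is strictly farther — so Z lies on the B–F Voronoi edge.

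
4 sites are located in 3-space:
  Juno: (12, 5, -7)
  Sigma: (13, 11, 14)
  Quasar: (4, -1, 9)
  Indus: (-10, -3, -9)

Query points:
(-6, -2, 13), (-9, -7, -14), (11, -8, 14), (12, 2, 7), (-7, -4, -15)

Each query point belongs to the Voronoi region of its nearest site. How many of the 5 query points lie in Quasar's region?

3

(-6, -2, 13) — d² to each: Juno:773, Sigma:531, Quasar:117, Indus:501 → nearest is Quasar
(-9, -7, -14) — d² to each: Juno:634, Sigma:1592, Quasar:734, Indus:42 → nearest is Indus
(11, -8, 14) — d² to each: Juno:611, Sigma:365, Quasar:123, Indus:995 → nearest is Quasar
(12, 2, 7) — d² to each: Juno:205, Sigma:131, Quasar:77, Indus:765 → nearest is Quasar
(-7, -4, -15) — d² to each: Juno:506, Sigma:1466, Quasar:706, Indus:46 → nearest is Indus
3 of the 5 points have Quasar as nearest.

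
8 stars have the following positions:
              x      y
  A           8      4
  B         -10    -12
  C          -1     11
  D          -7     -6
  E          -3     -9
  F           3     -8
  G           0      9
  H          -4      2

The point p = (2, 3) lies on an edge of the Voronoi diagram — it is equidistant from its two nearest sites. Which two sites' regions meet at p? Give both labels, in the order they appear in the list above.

A and H

Squared distances from p to each site:
|pA|² = (2−8)² + (3−4)² = 36 + 1 = 37
|pB|² = (2−(-10))² + (3−(-12))² = 144 + 225 = 369
|pC|² = (2−(-1))² + (3−11)² = 9 + 64 = 73
|pD|² = (2−(-7))² + (3−(-6))² = 81 + 81 = 162
|pE|² = (2−(-3))² + (3−(-9))² = 25 + 144 = 169
|pF|² = (2−3)² + (3−(-8))² = 1 + 121 = 122
|pG|² = (2−0)² + (3−9)² = 4 + 36 = 40
|pH|² = (2−(-4))² + (3−2)² = 36 + 1 = 37
p is equidistant from A and H (both at squared distance 37), and every other site is strictly farther — so p lies on the A–H Voronoi edge.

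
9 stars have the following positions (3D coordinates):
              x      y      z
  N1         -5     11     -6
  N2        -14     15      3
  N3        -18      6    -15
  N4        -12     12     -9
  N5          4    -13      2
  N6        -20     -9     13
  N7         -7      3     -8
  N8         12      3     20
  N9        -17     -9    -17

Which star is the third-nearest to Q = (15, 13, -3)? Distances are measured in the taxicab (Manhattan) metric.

N8

d(Q,N1) = 20 + 2 + 3 = 25
d(Q,N2) = 29 + 2 + 6 = 37
d(Q,N3) = 33 + 7 + 12 = 52
d(Q,N4) = 27 + 1 + 6 = 34
d(Q,N5) = 11 + 26 + 5 = 42
d(Q,N6) = 35 + 22 + 16 = 73
d(Q,N7) = 22 + 10 + 5 = 37
d(Q,N8) = 3 + 10 + 23 = 36
d(Q,N9) = 32 + 22 + 14 = 68
Sorted ascending: N1, N4, N8, N2, … — the third-nearest is N8.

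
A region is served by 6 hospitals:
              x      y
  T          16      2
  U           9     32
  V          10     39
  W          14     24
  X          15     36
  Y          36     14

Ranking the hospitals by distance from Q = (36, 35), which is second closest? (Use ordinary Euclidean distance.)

X

Squared Euclidean distances:
|QT|² = (36−16)² + (35−2)² = 400 + 1089 = 1489
|QU|² = (36−9)² + (35−32)² = 729 + 9 = 738
|QV|² = (36−10)² + (35−39)² = 676 + 16 = 692
|QW|² = (36−14)² + (35−24)² = 484 + 121 = 605
|QX|² = (36−15)² + (35−36)² = 441 + 1 = 442
|QY|² = (36−36)² + (35−14)² = 0 + 441 = 441
Sorted ascending: Y, X, W, … — the second-nearest is X.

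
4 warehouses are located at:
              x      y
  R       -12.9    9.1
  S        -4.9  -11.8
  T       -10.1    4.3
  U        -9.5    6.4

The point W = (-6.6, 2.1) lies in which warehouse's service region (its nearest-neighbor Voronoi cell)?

Compare squared distances (the ordering matches that of the actual distances):
|WR|² = (-6.6−(-12.9))² + (2.1−9.1)² = 39.69 + 49 = 88.69
|WS|² = (-6.6−(-4.9))² + (2.1−(-11.8))² = 2.89 + 193.21 = 196.1
|WT|² = (-6.6−(-10.1))² + (2.1−4.3)² = 12.25 + 4.84 = 17.09
|WU|² = (-6.6−(-9.5))² + (2.1−6.4)² = 8.41 + 18.49 = 26.9
Minimum is at T.

T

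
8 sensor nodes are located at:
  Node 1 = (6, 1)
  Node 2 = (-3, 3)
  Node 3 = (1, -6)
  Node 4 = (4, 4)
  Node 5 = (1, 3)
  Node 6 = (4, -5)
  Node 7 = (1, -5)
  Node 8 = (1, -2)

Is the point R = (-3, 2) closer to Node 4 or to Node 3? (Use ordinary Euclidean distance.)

Compare squared distances:
d²(R, Node 4) = (-3−4)² + (2−4)² = 49 + 4 = 53
d²(R, Node 3) = (-3−1)² + (2−(-6))² = 16 + 64 = 80
53 < 80, so Node 4 is closer.

Node 4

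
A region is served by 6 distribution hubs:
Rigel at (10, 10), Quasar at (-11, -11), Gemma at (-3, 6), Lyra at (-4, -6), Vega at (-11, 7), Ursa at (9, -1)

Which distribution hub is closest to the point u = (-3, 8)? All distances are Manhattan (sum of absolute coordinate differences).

d(u, Rigel) = |-3−10| + |8−10| = 13 + 2 = 15
d(u, Quasar) = |-3−(-11)| + |8−(-11)| = 8 + 19 = 27
d(u, Gemma) = |-3−(-3)| + |8−6| = 0 + 2 = 2
d(u, Lyra) = |-3−(-4)| + |8−(-6)| = 1 + 14 = 15
d(u, Vega) = |-3−(-11)| + |8−7| = 8 + 1 = 9
d(u, Ursa) = |-3−9| + |8−(-1)| = 12 + 9 = 21
Minimum is at Gemma.

Gemma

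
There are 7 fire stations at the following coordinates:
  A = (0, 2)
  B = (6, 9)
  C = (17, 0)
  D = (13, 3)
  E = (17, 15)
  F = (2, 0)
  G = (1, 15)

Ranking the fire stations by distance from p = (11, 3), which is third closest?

Squared Euclidean distances:
|pA|² = 121 + 1 = 122
|pB|² = 25 + 36 = 61
|pC|² = 36 + 9 = 45
|pD|² = 4 + 0 = 4
|pE|² = 36 + 144 = 180
|pF|² = 81 + 9 = 90
|pG|² = 100 + 144 = 244
Sorted ascending: D, C, B, F, … — the third-nearest is B.

B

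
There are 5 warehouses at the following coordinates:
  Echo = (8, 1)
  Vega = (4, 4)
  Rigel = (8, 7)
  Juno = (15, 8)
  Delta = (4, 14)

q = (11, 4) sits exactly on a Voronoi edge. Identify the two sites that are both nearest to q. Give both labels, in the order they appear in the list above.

Squared distances from q to each site:
d²(q, Echo) = (11−8)² + (4−1)² = 9 + 9 = 18
d²(q, Vega) = (11−4)² + (4−4)² = 49 + 0 = 49
d²(q, Rigel) = (11−8)² + (4−7)² = 9 + 9 = 18
d²(q, Juno) = (11−15)² + (4−8)² = 16 + 16 = 32
d²(q, Delta) = (11−4)² + (4−14)² = 49 + 100 = 149
q is equidistant from Echo and Rigel (both at squared distance 18), and every other site is strictly farther — so q lies on the Echo–Rigel Voronoi edge.

Echo and Rigel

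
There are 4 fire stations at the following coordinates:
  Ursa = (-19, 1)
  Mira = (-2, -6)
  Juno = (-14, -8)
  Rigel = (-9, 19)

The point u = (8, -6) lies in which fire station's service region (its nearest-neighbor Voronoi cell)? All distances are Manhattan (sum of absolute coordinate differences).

Mira

d(u, Ursa) = |8−(-19)| + |-6−1| = 27 + 7 = 34
d(u, Mira) = |8−(-2)| + |-6−(-6)| = 10 + 0 = 10
d(u, Juno) = |8−(-14)| + |-6−(-8)| = 22 + 2 = 24
d(u, Rigel) = |8−(-9)| + |-6−19| = 17 + 25 = 42
Mira is nearest.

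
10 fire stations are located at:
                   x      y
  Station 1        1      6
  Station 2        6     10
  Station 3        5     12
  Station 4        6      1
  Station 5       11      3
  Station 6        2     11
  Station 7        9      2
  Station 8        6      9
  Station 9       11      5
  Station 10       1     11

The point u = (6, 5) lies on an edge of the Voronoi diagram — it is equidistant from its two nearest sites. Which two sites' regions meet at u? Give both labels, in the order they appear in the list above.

Station 4 and Station 8

Squared distances from u to each site:
d²(u, Station 1) = 25 + 1 = 26
d²(u, Station 2) = 0 + 25 = 25
d²(u, Station 3) = 1 + 49 = 50
d²(u, Station 4) = 0 + 16 = 16
d²(u, Station 5) = 25 + 4 = 29
d²(u, Station 6) = 16 + 36 = 52
d²(u, Station 7) = 9 + 9 = 18
d²(u, Station 8) = 0 + 16 = 16
d²(u, Station 9) = 25 + 0 = 25
d²(u, Station 10) = 25 + 36 = 61
u is equidistant from Station 4 and Station 8 (both at squared distance 16), and every other site is strictly farther — so u lies on the Station 4–Station 8 Voronoi edge.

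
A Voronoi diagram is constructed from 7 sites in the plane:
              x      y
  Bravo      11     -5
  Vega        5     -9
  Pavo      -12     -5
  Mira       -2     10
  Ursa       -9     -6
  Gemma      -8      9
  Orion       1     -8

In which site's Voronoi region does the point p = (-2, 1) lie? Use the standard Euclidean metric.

Mira

Compare squared distances (the ordering matches that of the actual distances):
d²(p, Bravo) = (-2−11)² + (1−(-5))² = 169 + 36 = 205
d²(p, Vega) = (-2−5)² + (1−(-9))² = 49 + 100 = 149
d²(p, Pavo) = (-2−(-12))² + (1−(-5))² = 100 + 36 = 136
d²(p, Mira) = (-2−(-2))² + (1−10)² = 0 + 81 = 81
d²(p, Ursa) = (-2−(-9))² + (1−(-6))² = 49 + 49 = 98
d²(p, Gemma) = (-2−(-8))² + (1−9)² = 36 + 64 = 100
d²(p, Orion) = (-2−1)² + (1−(-8))² = 9 + 81 = 90
Mira is nearest.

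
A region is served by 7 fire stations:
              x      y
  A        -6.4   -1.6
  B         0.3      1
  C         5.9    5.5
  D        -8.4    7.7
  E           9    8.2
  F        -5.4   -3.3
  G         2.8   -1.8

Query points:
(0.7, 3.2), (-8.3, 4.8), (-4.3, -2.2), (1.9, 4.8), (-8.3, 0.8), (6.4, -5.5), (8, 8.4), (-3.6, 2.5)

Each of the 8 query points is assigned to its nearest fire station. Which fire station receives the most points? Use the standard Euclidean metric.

B

(0.7, 3.2) — d² to each: A:73.45, B:5, C:32.33, D:103.06, E:93.89, F:79.46, G:29.41 → nearest is B
(-8.3, 4.8) — d² to each: A:44.57, B:88.4, C:202.13, D:8.42, E:310.85, F:74.02, G:166.77 → nearest is D
(-4.3, -2.2) — d² to each: A:4.77, B:31.4, C:163.33, D:114.82, E:285.05, F:2.42, G:50.57 → nearest is F
(1.9, 4.8) — d² to each: A:109.85, B:17, C:16.49, D:114.5, E:61.97, F:118.9, G:44.37 → nearest is C
(-8.3, 0.8) — d² to each: A:9.37, B:74, C:223.73, D:47.62, E:354.05, F:25.22, G:129.97 → nearest is A
(6.4, -5.5) — d² to each: A:179.05, B:79.46, C:121.25, D:393.28, E:194.45, F:144.08, G:26.65 → nearest is G
(8, 8.4) — d² to each: A:307.36, B:114.05, C:12.82, D:269.45, E:1.04, F:316.45, G:131.08 → nearest is E
(-3.6, 2.5) — d² to each: A:24.65, B:17.46, C:99.25, D:50.08, E:191.25, F:36.88, G:59.45 → nearest is B
Tally — A:1, B:2, C:1, D:1, E:1, F:1, G:1. B captures the most (2).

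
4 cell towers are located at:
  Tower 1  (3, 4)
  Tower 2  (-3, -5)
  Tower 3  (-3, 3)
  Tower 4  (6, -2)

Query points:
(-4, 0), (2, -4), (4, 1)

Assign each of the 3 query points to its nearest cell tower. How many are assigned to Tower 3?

1

(-4, 0) — d² to each: Tower 1:65, Tower 2:26, Tower 3:10, Tower 4:104 → nearest is Tower 3
(2, -4) — d² to each: Tower 1:65, Tower 2:26, Tower 3:74, Tower 4:20 → nearest is Tower 4
(4, 1) — d² to each: Tower 1:10, Tower 2:85, Tower 3:53, Tower 4:13 → nearest is Tower 1
1 of the 3 points has Tower 3 as nearest.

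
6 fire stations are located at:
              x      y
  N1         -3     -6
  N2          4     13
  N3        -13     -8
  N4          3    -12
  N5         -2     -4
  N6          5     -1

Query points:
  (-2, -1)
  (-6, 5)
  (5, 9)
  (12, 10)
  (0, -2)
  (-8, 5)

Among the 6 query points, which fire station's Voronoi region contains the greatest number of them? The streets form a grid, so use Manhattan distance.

(-2, -1) — d to each: N1:6, N2:20, N3:18, N4:16, N5:3, N6:7 → nearest is N5
(-6, 5) — d to each: N1:14, N2:18, N3:20, N4:26, N5:13, N6:17 → nearest is N5
(5, 9) — d to each: N1:23, N2:5, N3:35, N4:23, N5:20, N6:10 → nearest is N2
(12, 10) — d to each: N1:31, N2:11, N3:43, N4:31, N5:28, N6:18 → nearest is N2
(0, -2) — d to each: N1:7, N2:19, N3:19, N4:13, N5:4, N6:6 → nearest is N5
(-8, 5) — d to each: N1:16, N2:20, N3:18, N4:28, N5:15, N6:19 → nearest is N5
Tally — N2:2, N5:4. N5 captures the most (4).

N5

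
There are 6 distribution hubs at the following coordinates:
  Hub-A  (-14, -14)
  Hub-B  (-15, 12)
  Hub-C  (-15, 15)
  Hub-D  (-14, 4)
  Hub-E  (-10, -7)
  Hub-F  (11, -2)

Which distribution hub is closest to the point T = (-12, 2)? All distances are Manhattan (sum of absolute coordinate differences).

Hub-D

d(T, Hub-A) = |-12−(-14)| + |2−(-14)| = 2 + 16 = 18
d(T, Hub-B) = |-12−(-15)| + |2−12| = 3 + 10 = 13
d(T, Hub-C) = |-12−(-15)| + |2−15| = 3 + 13 = 16
d(T, Hub-D) = |-12−(-14)| + |2−4| = 2 + 2 = 4
d(T, Hub-E) = |-12−(-10)| + |2−(-7)| = 2 + 9 = 11
d(T, Hub-F) = |-12−11| + |2−(-2)| = 23 + 4 = 27
The smallest is to Hub-D, so T lies in the Voronoi region of Hub-D.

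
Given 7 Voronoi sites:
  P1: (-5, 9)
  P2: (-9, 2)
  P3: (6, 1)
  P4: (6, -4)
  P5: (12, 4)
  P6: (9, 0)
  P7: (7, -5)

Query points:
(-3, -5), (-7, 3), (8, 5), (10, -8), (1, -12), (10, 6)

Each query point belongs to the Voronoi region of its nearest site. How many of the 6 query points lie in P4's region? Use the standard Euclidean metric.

(-3, -5) — d² to each: P1:200, P2:85, P3:117, P4:82, P5:306, P6:169, P7:100 → nearest is P4
(-7, 3) — d² to each: P1:40, P2:5, P3:173, P4:218, P5:362, P6:265, P7:260 → nearest is P2
(8, 5) — d² to each: P1:185, P2:298, P3:20, P4:85, P5:17, P6:26, P7:101 → nearest is P5
(10, -8) — d² to each: P1:514, P2:461, P3:97, P4:32, P5:148, P6:65, P7:18 → nearest is P7
(1, -12) — d² to each: P1:477, P2:296, P3:194, P4:89, P5:377, P6:208, P7:85 → nearest is P7
(10, 6) — d² to each: P1:234, P2:377, P3:41, P4:116, P5:8, P6:37, P7:130 → nearest is P5
1 of the 6 points has P4 as nearest.

1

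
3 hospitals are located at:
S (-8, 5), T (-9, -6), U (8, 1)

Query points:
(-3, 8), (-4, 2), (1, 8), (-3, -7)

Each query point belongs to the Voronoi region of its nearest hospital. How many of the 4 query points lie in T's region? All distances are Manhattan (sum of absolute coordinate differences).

1

(-3, 8) — d to each: S:8, T:20, U:18 → nearest is S
(-4, 2) — d to each: S:7, T:13, U:13 → nearest is S
(1, 8) — d to each: S:12, T:24, U:14 → nearest is S
(-3, -7) — d to each: S:17, T:7, U:19 → nearest is T
1 of the 4 points has T as nearest.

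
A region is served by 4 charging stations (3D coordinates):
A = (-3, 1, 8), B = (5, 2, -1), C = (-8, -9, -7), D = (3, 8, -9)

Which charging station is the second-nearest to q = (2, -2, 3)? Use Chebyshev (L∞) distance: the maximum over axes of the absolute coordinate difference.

A

d(q,A) = max(5, 3, 5) = 5
d(q,B) = max(3, 4, 4) = 4
d(q,C) = max(10, 7, 10) = 10
d(q,D) = max(1, 10, 12) = 12
Sorted ascending: B, A, C, … — the second-nearest is A.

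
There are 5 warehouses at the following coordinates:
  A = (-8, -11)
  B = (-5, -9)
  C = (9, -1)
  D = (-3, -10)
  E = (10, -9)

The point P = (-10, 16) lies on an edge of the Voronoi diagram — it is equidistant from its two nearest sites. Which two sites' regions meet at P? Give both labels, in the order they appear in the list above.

B and C

Squared distances from P to each site:
|PA|² = (-10−(-8))² + (16−(-11))² = 4 + 729 = 733
|PB|² = (-10−(-5))² + (16−(-9))² = 25 + 625 = 650
|PC|² = (-10−9)² + (16−(-1))² = 361 + 289 = 650
|PD|² = (-10−(-3))² + (16−(-10))² = 49 + 676 = 725
|PE|² = (-10−10)² + (16−(-9))² = 400 + 625 = 1025
P is equidistant from B and C (both at squared distance 650), and every other site is strictly farther — so P lies on the B–C Voronoi edge.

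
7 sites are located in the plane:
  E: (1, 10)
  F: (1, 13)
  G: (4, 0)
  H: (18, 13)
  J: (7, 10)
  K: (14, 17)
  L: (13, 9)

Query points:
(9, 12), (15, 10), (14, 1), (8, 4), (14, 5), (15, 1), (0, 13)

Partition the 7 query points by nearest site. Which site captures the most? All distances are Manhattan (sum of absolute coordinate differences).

L

(9, 12) — d to each: E:10, F:9, G:17, H:10, J:4, K:10, L:7 → nearest is J
(15, 10) — d to each: E:14, F:17, G:21, H:6, J:8, K:8, L:3 → nearest is L
(14, 1) — d to each: E:22, F:25, G:11, H:16, J:16, K:16, L:9 → nearest is L
(8, 4) — d to each: E:13, F:16, G:8, H:19, J:7, K:19, L:10 → nearest is J
(14, 5) — d to each: E:18, F:21, G:15, H:12, J:12, K:12, L:5 → nearest is L
(15, 1) — d to each: E:23, F:26, G:12, H:15, J:17, K:17, L:10 → nearest is L
(0, 13) — d to each: E:4, F:1, G:17, H:18, J:10, K:18, L:17 → nearest is F
Tally — F:1, J:2, L:4. L captures the most (4).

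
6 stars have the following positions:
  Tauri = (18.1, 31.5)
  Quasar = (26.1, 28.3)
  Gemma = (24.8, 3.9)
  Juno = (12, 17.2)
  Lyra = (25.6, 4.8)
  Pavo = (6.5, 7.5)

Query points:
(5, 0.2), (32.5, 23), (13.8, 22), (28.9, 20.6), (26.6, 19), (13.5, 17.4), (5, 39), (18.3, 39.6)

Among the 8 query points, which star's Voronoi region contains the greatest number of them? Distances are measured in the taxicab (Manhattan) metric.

(5, 0.2) — d to each: Tauri:44.4, Quasar:49.2, Gemma:23.5, Juno:24, Lyra:25.2, Pavo:8.8 → nearest is Pavo
(32.5, 23) — d to each: Tauri:22.9, Quasar:11.7, Gemma:26.8, Juno:26.3, Lyra:25.1, Pavo:41.5 → nearest is Quasar
(13.8, 22) — d to each: Tauri:13.8, Quasar:18.6, Gemma:29.1, Juno:6.6, Lyra:29, Pavo:21.8 → nearest is Juno
(28.9, 20.6) — d to each: Tauri:21.7, Quasar:10.5, Gemma:20.8, Juno:20.3, Lyra:19.1, Pavo:35.5 → nearest is Quasar
(26.6, 19) — d to each: Tauri:21, Quasar:9.8, Gemma:16.9, Juno:16.4, Lyra:15.2, Pavo:31.6 → nearest is Quasar
(13.5, 17.4) — d to each: Tauri:18.7, Quasar:23.5, Gemma:24.8, Juno:1.7, Lyra:24.7, Pavo:16.9 → nearest is Juno
(5, 39) — d to each: Tauri:20.6, Quasar:31.8, Gemma:54.9, Juno:28.8, Lyra:54.8, Pavo:33 → nearest is Tauri
(18.3, 39.6) — d to each: Tauri:8.3, Quasar:19.1, Gemma:42.2, Juno:28.7, Lyra:42.1, Pavo:43.9 → nearest is Tauri
Tally — Tauri:2, Quasar:3, Juno:2, Pavo:1. Quasar captures the most (3).

Quasar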